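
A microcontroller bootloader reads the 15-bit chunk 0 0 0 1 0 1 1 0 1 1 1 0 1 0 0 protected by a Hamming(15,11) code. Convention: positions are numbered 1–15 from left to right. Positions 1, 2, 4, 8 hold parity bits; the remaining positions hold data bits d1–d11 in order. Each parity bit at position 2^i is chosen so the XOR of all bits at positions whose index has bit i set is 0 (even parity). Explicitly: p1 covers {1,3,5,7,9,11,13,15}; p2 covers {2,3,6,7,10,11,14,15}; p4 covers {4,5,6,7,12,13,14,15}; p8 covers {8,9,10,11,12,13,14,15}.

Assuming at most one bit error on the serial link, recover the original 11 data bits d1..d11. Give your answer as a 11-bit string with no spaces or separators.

s1 (pos 1,3,5,7,9,11,13,15): 0⊕0⊕0⊕1⊕1⊕1⊕1⊕0 = 0
s2 (pos 2,3,6,7,10,11,14,15): 0⊕0⊕1⊕1⊕1⊕1⊕0⊕0 = 0
s4 (pos 4,5,6,7,12,13,14,15): 1⊕0⊕1⊕1⊕0⊕1⊕0⊕0 = 0
s8 (pos 8,9,10,11,12,13,14,15): 0⊕1⊕1⊕1⊕0⊕1⊕0⊕0 = 0
Syndrome s8…s1 = 0000 → no error.
Read data bits from positions 3,5,6,7,9,10,11,12,13,14,15: 00111110100

00111110100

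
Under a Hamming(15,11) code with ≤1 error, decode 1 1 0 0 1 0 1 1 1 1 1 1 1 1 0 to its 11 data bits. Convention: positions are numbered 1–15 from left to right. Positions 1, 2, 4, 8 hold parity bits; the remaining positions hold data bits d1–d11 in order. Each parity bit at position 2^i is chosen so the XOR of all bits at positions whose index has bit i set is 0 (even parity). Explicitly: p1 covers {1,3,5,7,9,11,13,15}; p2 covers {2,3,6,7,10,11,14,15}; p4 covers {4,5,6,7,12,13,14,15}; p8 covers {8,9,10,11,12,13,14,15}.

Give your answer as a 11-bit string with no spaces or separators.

s1 (pos 1,3,5,7,9,11,13,15): 1⊕0⊕1⊕1⊕1⊕1⊕1⊕0 = 0
s2 (pos 2,3,6,7,10,11,14,15): 1⊕0⊕0⊕1⊕1⊕1⊕1⊕0 = 1
s4 (pos 4,5,6,7,12,13,14,15): 0⊕1⊕0⊕1⊕1⊕1⊕1⊕0 = 1
s8 (pos 8,9,10,11,12,13,14,15): 1⊕1⊕1⊕1⊕1⊕1⊕1⊕0 = 1
Syndrome s8…s1 = 1110 → error at position 14.
Flip position 14: 110010111111110 → 110010111111100
Read data bits from positions 3,5,6,7,9,10,11,12,13,14,15: 01011111100

01011111100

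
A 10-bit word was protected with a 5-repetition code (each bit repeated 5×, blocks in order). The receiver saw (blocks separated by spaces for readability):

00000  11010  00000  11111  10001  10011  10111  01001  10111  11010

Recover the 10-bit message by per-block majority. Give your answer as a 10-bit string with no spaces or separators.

0101011011

Block 1 (00000): 0 ones → 0
Block 2 (11010): 3 ones → 1
Block 3 (00000): 0 ones → 0
Block 4 (11111): 5 ones → 1
Block 5 (10001): 2 ones → 0
Block 6 (10011): 3 ones → 1
Block 7 (10111): 4 ones → 1
Block 8 (01001): 2 ones → 0
Block 9 (10111): 4 ones → 1
Block 10 (11010): 3 ones → 1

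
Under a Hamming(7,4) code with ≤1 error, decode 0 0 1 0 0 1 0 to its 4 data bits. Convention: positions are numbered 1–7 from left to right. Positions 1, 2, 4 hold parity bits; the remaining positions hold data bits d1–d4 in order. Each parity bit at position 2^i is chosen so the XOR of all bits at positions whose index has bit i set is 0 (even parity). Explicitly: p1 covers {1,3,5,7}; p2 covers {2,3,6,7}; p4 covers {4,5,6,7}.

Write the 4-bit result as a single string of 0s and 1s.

s1 (pos 1,3,5,7): 0⊕1⊕0⊕0 = 1
s2 (pos 2,3,6,7): 0⊕1⊕1⊕0 = 0
s4 (pos 4,5,6,7): 0⊕0⊕1⊕0 = 1
Syndrome s4…s1 = 101 → error at position 5.
Flip position 5: 0010010 → 0010110
Read data bits from positions 3,5,6,7: 1110

1110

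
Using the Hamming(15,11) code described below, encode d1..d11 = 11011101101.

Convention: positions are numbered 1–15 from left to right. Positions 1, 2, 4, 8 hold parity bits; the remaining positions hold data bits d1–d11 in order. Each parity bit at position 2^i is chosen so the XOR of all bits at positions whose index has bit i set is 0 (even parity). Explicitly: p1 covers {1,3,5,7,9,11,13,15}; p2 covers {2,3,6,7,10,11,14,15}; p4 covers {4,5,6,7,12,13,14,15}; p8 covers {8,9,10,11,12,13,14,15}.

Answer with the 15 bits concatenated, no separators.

001110111101101

Place data at non-parity positions: p1 p2 1 p4 1 0 1 p8 1 1 0 1 1 0 1
p1 (pos 1,3,5,7,9,11,13,15): XOR of data positions = 1⊕1⊕1⊕1⊕0⊕1⊕1 = 0
p2 (pos 2,3,6,7,10,11,14,15): XOR of data positions = 1⊕0⊕1⊕1⊕0⊕0⊕1 = 0
p4 (pos 4,5,6,7,12,13,14,15): XOR of data positions = 1⊕0⊕1⊕1⊕1⊕0⊕1 = 1
p8 (pos 8,9,10,11,12,13,14,15): XOR of data positions = 1⊕1⊕0⊕1⊕1⊕0⊕1 = 1
Codeword: 001110111101101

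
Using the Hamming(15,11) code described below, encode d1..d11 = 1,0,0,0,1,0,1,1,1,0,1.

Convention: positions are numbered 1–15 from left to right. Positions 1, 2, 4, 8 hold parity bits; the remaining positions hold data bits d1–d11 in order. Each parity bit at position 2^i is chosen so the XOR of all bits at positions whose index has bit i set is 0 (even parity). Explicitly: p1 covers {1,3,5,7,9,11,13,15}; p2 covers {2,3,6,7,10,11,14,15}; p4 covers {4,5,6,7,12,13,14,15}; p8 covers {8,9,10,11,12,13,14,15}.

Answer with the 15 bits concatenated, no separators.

Place data at non-parity positions: p1 p2 1 p4 0 0 0 p8 1 0 1 1 1 0 1
p1 (pos 1,3,5,7,9,11,13,15): XOR of data positions = 1⊕0⊕0⊕1⊕1⊕1⊕1 = 1
p2 (pos 2,3,6,7,10,11,14,15): XOR of data positions = 1⊕0⊕0⊕0⊕1⊕0⊕1 = 1
p4 (pos 4,5,6,7,12,13,14,15): XOR of data positions = 0⊕0⊕0⊕1⊕1⊕0⊕1 = 1
p8 (pos 8,9,10,11,12,13,14,15): XOR of data positions = 1⊕0⊕1⊕1⊕1⊕0⊕1 = 1
Codeword: 111100011011101

111100011011101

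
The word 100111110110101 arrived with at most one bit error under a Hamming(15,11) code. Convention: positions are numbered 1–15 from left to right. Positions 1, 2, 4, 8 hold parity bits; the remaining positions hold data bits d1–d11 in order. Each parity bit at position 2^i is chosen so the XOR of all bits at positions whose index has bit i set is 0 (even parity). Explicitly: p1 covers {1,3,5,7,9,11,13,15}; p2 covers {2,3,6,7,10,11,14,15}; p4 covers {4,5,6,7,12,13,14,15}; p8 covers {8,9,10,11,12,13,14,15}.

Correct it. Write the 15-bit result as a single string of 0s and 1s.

s1 (pos 1,3,5,7,9,11,13,15): 1⊕0⊕1⊕1⊕0⊕1⊕1⊕1 = 0
s2 (pos 2,3,6,7,10,11,14,15): 0⊕0⊕1⊕1⊕1⊕1⊕0⊕1 = 1
s4 (pos 4,5,6,7,12,13,14,15): 1⊕1⊕1⊕1⊕0⊕1⊕0⊕1 = 0
s8 (pos 8,9,10,11,12,13,14,15): 1⊕0⊕1⊕1⊕0⊕1⊕0⊕1 = 1
Syndrome s8…s1 = 1010 → error at position 10.
Flip position 10: 100111110110101 → 100111110010101

100111110010101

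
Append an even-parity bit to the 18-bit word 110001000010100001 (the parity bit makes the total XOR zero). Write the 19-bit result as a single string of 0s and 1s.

XOR of the 18 data bits: 1⊕1⊕0⊕0⊕0⊕1⊕0⊕0⊕0⊕0⊕1⊕0⊕1⊕0⊕0⊕0⊕0⊕1 = 0
Parity bit = 0 (so all 19 bits XOR to 0).

1100010000101000010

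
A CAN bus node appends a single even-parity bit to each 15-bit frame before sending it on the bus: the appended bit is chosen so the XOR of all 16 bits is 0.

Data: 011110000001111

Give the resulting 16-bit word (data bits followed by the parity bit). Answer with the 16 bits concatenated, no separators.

0111100000011110

XOR of the 15 data bits: 0⊕1⊕1⊕1⊕1⊕0⊕0⊕0⊕0⊕0⊕0⊕1⊕1⊕1⊕1 = 0
Parity bit = 0 (so all 16 bits XOR to 0).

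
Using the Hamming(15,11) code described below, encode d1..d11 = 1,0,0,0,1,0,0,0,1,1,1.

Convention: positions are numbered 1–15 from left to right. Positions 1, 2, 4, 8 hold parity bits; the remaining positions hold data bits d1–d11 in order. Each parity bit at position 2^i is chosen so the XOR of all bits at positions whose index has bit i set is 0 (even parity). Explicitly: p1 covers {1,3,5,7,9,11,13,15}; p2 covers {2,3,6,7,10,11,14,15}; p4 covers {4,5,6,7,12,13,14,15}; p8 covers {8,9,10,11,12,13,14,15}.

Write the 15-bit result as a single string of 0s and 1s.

011100001000111

Place data at non-parity positions: p1 p2 1 p4 0 0 0 p8 1 0 0 0 1 1 1
p1 (pos 1,3,5,7,9,11,13,15): XOR of data positions = 1⊕0⊕0⊕1⊕0⊕1⊕1 = 0
p2 (pos 2,3,6,7,10,11,14,15): XOR of data positions = 1⊕0⊕0⊕0⊕0⊕1⊕1 = 1
p4 (pos 4,5,6,7,12,13,14,15): XOR of data positions = 0⊕0⊕0⊕0⊕1⊕1⊕1 = 1
p8 (pos 8,9,10,11,12,13,14,15): XOR of data positions = 1⊕0⊕0⊕0⊕1⊕1⊕1 = 0
Codeword: 011100001000111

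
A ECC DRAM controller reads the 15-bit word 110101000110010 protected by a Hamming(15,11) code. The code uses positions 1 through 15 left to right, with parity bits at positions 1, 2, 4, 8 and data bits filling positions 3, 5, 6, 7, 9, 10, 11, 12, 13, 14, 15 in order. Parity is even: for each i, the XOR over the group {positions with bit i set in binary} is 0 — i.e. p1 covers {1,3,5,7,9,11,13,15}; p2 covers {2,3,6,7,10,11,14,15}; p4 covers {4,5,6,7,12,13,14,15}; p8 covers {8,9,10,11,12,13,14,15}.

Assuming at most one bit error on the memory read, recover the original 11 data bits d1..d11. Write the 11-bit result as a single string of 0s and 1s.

00100110000

s1 (pos 1,3,5,7,9,11,13,15): 1⊕0⊕0⊕0⊕0⊕1⊕0⊕0 = 0
s2 (pos 2,3,6,7,10,11,14,15): 1⊕0⊕1⊕0⊕1⊕1⊕1⊕0 = 1
s4 (pos 4,5,6,7,12,13,14,15): 1⊕0⊕1⊕0⊕0⊕0⊕1⊕0 = 1
s8 (pos 8,9,10,11,12,13,14,15): 0⊕0⊕1⊕1⊕0⊕0⊕1⊕0 = 1
Syndrome s8…s1 = 1110 → error at position 14.
Flip position 14: 110101000110010 → 110101000110000
Read data bits from positions 3,5,6,7,9,10,11,12,13,14,15: 00100110000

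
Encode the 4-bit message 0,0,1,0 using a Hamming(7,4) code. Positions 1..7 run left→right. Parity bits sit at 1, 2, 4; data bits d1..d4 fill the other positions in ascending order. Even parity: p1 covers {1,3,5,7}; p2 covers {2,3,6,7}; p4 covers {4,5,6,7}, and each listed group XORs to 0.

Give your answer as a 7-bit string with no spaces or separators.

Place data at non-parity positions: p1 p2 0 p4 0 1 0
p1 (pos 1,3,5,7): XOR of data positions = 0⊕0⊕0 = 0
p2 (pos 2,3,6,7): XOR of data positions = 0⊕1⊕0 = 1
p4 (pos 4,5,6,7): XOR of data positions = 0⊕1⊕0 = 1
Codeword: 0101010

0101010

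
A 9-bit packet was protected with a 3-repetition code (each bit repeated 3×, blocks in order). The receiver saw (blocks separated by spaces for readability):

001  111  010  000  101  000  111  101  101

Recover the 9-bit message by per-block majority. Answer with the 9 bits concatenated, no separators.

010010111

Block 1 (001): 1 one → 0
Block 2 (111): 3 ones → 1
Block 3 (010): 1 one → 0
Block 4 (000): 0 ones → 0
Block 5 (101): 2 ones → 1
Block 6 (000): 0 ones → 0
Block 7 (111): 3 ones → 1
Block 8 (101): 2 ones → 1
Block 9 (101): 2 ones → 1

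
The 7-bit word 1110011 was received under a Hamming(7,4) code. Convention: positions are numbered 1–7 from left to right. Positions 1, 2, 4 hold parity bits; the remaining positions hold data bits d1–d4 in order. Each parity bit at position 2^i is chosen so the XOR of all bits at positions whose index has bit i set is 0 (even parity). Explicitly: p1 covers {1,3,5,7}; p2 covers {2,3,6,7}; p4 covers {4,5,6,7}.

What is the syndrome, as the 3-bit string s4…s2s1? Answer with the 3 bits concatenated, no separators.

001

s1 (pos 1,3,5,7): 1⊕1⊕0⊕1 = 1
s2 (pos 2,3,6,7): 1⊕1⊕1⊕1 = 0
s4 (pos 4,5,6,7): 0⊕0⊕1⊕1 = 0
Syndrome s4…s1 = 001 → error at position 1.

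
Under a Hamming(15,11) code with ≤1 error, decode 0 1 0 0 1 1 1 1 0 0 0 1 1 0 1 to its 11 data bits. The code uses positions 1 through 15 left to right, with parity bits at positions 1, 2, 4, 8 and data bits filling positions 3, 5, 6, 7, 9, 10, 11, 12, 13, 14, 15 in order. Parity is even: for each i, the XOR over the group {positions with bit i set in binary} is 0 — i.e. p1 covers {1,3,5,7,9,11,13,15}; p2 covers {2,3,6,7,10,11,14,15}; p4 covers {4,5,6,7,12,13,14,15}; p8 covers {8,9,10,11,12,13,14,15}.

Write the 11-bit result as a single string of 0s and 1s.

01110001101

s1 (pos 1,3,5,7,9,11,13,15): 0⊕0⊕1⊕1⊕0⊕0⊕1⊕1 = 0
s2 (pos 2,3,6,7,10,11,14,15): 1⊕0⊕1⊕1⊕0⊕0⊕0⊕1 = 0
s4 (pos 4,5,6,7,12,13,14,15): 0⊕1⊕1⊕1⊕1⊕1⊕0⊕1 = 0
s8 (pos 8,9,10,11,12,13,14,15): 1⊕0⊕0⊕0⊕1⊕1⊕0⊕1 = 0
Syndrome s8…s1 = 0000 → no error.
Read data bits from positions 3,5,6,7,9,10,11,12,13,14,15: 01110001101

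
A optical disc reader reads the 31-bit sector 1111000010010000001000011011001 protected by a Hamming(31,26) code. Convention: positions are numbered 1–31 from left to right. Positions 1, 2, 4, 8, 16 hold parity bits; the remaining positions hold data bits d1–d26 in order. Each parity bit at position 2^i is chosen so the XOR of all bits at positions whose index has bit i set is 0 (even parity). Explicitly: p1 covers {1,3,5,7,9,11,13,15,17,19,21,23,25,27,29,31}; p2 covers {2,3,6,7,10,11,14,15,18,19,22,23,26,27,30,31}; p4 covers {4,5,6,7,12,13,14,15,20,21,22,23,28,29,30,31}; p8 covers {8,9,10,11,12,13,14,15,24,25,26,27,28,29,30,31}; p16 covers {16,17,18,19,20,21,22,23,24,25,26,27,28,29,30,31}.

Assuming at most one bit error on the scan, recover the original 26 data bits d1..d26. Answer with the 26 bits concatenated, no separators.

s1 (pos 1,3,5,7,9,11,13,15,17,19,21,23,25,27,29,31): 1⊕1⊕0⊕0⊕1⊕0⊕0⊕0⊕0⊕1⊕0⊕0⊕1⊕1⊕0⊕1 = 1
s2 (pos 2,3,6,7,10,11,14,15,18,19,22,23,26,27,30,31): 1⊕1⊕0⊕0⊕0⊕0⊕0⊕0⊕0⊕1⊕0⊕0⊕0⊕1⊕0⊕1 = 1
s4 (pos 4,5,6,7,12,13,14,15,20,21,22,23,28,29,30,31): 1⊕0⊕0⊕0⊕1⊕0⊕0⊕0⊕0⊕0⊕0⊕0⊕1⊕0⊕0⊕1 = 0
s8 (pos 8,9,10,11,12,13,14,15,24,25,26,27,28,29,30,31): 0⊕1⊕0⊕0⊕1⊕0⊕0⊕0⊕1⊕1⊕0⊕1⊕1⊕0⊕0⊕1 = 1
s16 (pos 16,17,18,19,20,21,22,23,24,25,26,27,28,29,30,31): 0⊕0⊕0⊕1⊕0⊕0⊕0⊕0⊕1⊕1⊕0⊕1⊕1⊕0⊕0⊕1 = 0
Syndrome s16…s1 = 01011 → error at position 11.
Flip position 11: 1111000010010000001000011011001 → 1111000010110000001000011011001
Read data bits from positions 3,5,6,7,9,10,11,12,13,14,15,17,18,19,20,21,22,23,24,25,26,27,28,29,30,31: 10001011000001000011011001

10001011000001000011011001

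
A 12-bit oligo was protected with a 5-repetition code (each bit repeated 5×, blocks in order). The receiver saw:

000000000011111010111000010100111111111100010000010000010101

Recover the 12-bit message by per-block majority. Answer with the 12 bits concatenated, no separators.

Block 1 (00000): 0 ones → 0
Block 2 (00000): 0 ones → 0
Block 3 (11111): 5 ones → 1
Block 4 (01011): 3 ones → 1
Block 5 (10000): 1 one → 0
Block 6 (10100): 2 ones → 0
Block 7 (11111): 5 ones → 1
Block 8 (11111): 5 ones → 1
Block 9 (00010): 1 one → 0
Block 10 (00001): 1 one → 0
Block 11 (00000): 0 ones → 0
Block 12 (10101): 3 ones → 1

001100110001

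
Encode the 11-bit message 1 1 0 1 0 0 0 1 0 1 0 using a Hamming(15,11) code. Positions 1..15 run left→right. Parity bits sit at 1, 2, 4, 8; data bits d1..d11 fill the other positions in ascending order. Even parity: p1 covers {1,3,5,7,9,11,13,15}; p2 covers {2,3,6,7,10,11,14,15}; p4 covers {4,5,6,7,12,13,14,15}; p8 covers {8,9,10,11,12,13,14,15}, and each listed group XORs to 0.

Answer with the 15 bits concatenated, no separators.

111010100001010

Place data at non-parity positions: p1 p2 1 p4 1 0 1 p8 0 0 0 1 0 1 0
p1 (pos 1,3,5,7,9,11,13,15): XOR of data positions = 1⊕1⊕1⊕0⊕0⊕0⊕0 = 1
p2 (pos 2,3,6,7,10,11,14,15): XOR of data positions = 1⊕0⊕1⊕0⊕0⊕1⊕0 = 1
p4 (pos 4,5,6,7,12,13,14,15): XOR of data positions = 1⊕0⊕1⊕1⊕0⊕1⊕0 = 0
p8 (pos 8,9,10,11,12,13,14,15): XOR of data positions = 0⊕0⊕0⊕1⊕0⊕1⊕0 = 0
Codeword: 111010100001010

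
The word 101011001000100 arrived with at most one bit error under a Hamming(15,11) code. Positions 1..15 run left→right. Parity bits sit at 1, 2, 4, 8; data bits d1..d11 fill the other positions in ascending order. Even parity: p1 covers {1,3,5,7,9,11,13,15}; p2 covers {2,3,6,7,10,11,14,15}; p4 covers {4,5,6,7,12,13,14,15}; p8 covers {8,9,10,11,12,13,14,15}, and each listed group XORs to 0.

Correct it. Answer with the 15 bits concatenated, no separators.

101001001000100

s1 (pos 1,3,5,7,9,11,13,15): 1⊕1⊕1⊕0⊕1⊕0⊕1⊕0 = 1
s2 (pos 2,3,6,7,10,11,14,15): 0⊕1⊕1⊕0⊕0⊕0⊕0⊕0 = 0
s4 (pos 4,5,6,7,12,13,14,15): 0⊕1⊕1⊕0⊕0⊕1⊕0⊕0 = 1
s8 (pos 8,9,10,11,12,13,14,15): 0⊕1⊕0⊕0⊕0⊕1⊕0⊕0 = 0
Syndrome s8…s1 = 0101 → error at position 5.
Flip position 5: 101011001000100 → 101001001000100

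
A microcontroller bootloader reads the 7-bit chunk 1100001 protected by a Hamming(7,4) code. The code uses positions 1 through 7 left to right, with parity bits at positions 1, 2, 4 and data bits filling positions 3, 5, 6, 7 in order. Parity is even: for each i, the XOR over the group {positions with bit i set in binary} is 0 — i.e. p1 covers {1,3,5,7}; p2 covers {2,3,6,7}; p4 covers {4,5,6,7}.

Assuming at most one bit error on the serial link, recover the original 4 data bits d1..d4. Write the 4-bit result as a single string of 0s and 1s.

s1 (pos 1,3,5,7): 1⊕0⊕0⊕1 = 0
s2 (pos 2,3,6,7): 1⊕0⊕0⊕1 = 0
s4 (pos 4,5,6,7): 0⊕0⊕0⊕1 = 1
Syndrome s4…s1 = 100 → error at position 4.
Flip position 4: 1100001 → 1101001
Read data bits from positions 3,5,6,7: 0001

0001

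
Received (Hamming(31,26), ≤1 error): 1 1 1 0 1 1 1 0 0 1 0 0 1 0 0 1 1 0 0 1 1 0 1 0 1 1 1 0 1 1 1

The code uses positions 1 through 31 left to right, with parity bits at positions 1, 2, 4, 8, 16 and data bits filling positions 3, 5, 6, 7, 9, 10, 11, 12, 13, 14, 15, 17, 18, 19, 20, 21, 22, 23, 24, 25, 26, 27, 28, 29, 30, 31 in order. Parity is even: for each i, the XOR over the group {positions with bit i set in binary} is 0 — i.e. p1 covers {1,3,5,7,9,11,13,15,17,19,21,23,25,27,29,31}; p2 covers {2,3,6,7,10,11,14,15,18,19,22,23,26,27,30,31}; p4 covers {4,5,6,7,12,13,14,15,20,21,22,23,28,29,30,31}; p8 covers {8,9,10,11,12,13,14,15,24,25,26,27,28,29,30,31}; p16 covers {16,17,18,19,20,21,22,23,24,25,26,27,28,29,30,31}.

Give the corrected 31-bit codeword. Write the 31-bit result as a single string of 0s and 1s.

1110111001001000100110101110111

s1 (pos 1,3,5,7,9,11,13,15,17,19,21,23,25,27,29,31): 1⊕1⊕1⊕1⊕0⊕0⊕1⊕0⊕1⊕0⊕1⊕1⊕1⊕1⊕1⊕1 = 0
s2 (pos 2,3,6,7,10,11,14,15,18,19,22,23,26,27,30,31): 1⊕1⊕1⊕1⊕1⊕0⊕0⊕0⊕0⊕0⊕0⊕1⊕1⊕1⊕1⊕1 = 0
s4 (pos 4,5,6,7,12,13,14,15,20,21,22,23,28,29,30,31): 0⊕1⊕1⊕1⊕0⊕1⊕0⊕0⊕1⊕1⊕0⊕1⊕0⊕1⊕1⊕1 = 0
s8 (pos 8,9,10,11,12,13,14,15,24,25,26,27,28,29,30,31): 0⊕0⊕1⊕0⊕0⊕1⊕0⊕0⊕0⊕1⊕1⊕1⊕0⊕1⊕1⊕1 = 0
s16 (pos 16,17,18,19,20,21,22,23,24,25,26,27,28,29,30,31): 1⊕1⊕0⊕0⊕1⊕1⊕0⊕1⊕0⊕1⊕1⊕1⊕0⊕1⊕1⊕1 = 1
Syndrome s16…s1 = 10000 → error at position 16.
Flip position 16: 1110111001001001100110101110111 → 1110111001001000100110101110111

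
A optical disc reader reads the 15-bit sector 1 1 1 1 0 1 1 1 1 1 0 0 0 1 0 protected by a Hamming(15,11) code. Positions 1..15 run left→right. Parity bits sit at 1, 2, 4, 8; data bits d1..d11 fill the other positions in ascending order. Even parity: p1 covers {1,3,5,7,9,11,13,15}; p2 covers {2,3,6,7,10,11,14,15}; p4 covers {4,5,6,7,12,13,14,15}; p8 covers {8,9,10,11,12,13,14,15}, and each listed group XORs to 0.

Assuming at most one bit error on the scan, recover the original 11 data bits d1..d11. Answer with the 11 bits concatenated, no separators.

10111100010

s1 (pos 1,3,5,7,9,11,13,15): 1⊕1⊕0⊕1⊕1⊕0⊕0⊕0 = 0
s2 (pos 2,3,6,7,10,11,14,15): 1⊕1⊕1⊕1⊕1⊕0⊕1⊕0 = 0
s4 (pos 4,5,6,7,12,13,14,15): 1⊕0⊕1⊕1⊕0⊕0⊕1⊕0 = 0
s8 (pos 8,9,10,11,12,13,14,15): 1⊕1⊕1⊕0⊕0⊕0⊕1⊕0 = 0
Syndrome s8…s1 = 0000 → no error.
Read data bits from positions 3,5,6,7,9,10,11,12,13,14,15: 10111100010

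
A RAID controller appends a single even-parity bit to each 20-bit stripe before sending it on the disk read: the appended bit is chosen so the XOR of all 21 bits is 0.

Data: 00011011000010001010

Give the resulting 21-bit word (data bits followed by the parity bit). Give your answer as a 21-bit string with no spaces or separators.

XOR of the 20 data bits: 0⊕0⊕0⊕1⊕1⊕0⊕1⊕1⊕0⊕0⊕0⊕0⊕1⊕0⊕0⊕0⊕1⊕0⊕1⊕0 = 1
Parity bit = 1 (so all 21 bits XOR to 0).

000110110000100010101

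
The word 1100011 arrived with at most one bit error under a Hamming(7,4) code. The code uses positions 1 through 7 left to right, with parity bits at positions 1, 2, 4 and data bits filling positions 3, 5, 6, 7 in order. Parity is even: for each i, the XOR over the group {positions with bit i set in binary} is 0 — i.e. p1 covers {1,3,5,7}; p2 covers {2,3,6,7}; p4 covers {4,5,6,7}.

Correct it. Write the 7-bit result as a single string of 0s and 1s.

s1 (pos 1,3,5,7): 1⊕0⊕0⊕1 = 0
s2 (pos 2,3,6,7): 1⊕0⊕1⊕1 = 1
s4 (pos 4,5,6,7): 0⊕0⊕1⊕1 = 0
Syndrome s4…s1 = 010 → error at position 2.
Flip position 2: 1100011 → 1000011

1000011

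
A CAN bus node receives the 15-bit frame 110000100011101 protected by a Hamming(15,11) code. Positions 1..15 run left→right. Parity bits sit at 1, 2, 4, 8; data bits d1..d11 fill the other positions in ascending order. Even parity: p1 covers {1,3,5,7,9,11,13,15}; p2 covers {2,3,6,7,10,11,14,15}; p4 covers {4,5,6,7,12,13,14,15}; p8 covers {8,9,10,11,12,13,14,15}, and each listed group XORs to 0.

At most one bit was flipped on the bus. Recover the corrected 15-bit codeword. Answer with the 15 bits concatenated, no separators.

010000100011101

s1 (pos 1,3,5,7,9,11,13,15): 1⊕0⊕0⊕1⊕0⊕1⊕1⊕1 = 1
s2 (pos 2,3,6,7,10,11,14,15): 1⊕0⊕0⊕1⊕0⊕1⊕0⊕1 = 0
s4 (pos 4,5,6,7,12,13,14,15): 0⊕0⊕0⊕1⊕1⊕1⊕0⊕1 = 0
s8 (pos 8,9,10,11,12,13,14,15): 0⊕0⊕0⊕1⊕1⊕1⊕0⊕1 = 0
Syndrome s8…s1 = 0001 → error at position 1.
Flip position 1: 110000100011101 → 010000100011101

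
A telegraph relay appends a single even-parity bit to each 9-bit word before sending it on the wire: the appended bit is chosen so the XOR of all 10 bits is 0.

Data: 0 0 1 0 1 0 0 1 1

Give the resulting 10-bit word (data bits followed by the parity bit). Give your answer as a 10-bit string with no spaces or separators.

XOR of the 9 data bits: 0⊕0⊕1⊕0⊕1⊕0⊕0⊕1⊕1 = 0
Parity bit = 0 (so all 10 bits XOR to 0).

0010100110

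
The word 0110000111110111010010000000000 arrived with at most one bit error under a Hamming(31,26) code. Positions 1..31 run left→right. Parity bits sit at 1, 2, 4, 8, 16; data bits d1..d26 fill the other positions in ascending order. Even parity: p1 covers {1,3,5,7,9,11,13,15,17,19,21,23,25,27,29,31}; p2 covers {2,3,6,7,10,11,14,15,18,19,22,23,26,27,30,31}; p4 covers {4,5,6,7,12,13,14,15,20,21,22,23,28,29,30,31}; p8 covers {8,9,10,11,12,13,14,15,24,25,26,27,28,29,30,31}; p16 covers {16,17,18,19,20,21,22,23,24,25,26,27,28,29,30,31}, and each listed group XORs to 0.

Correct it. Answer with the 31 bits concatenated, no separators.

s1 (pos 1,3,5,7,9,11,13,15,17,19,21,23,25,27,29,31): 0⊕1⊕0⊕0⊕1⊕1⊕0⊕1⊕0⊕0⊕1⊕0⊕0⊕0⊕0⊕0 = 1
s2 (pos 2,3,6,7,10,11,14,15,18,19,22,23,26,27,30,31): 1⊕1⊕0⊕0⊕1⊕1⊕1⊕1⊕1⊕0⊕0⊕0⊕0⊕0⊕0⊕0 = 1
s4 (pos 4,5,6,7,12,13,14,15,20,21,22,23,28,29,30,31): 0⊕0⊕0⊕0⊕1⊕0⊕1⊕1⊕0⊕1⊕0⊕0⊕0⊕0⊕0⊕0 = 0
s8 (pos 8,9,10,11,12,13,14,15,24,25,26,27,28,29,30,31): 1⊕1⊕1⊕1⊕1⊕0⊕1⊕1⊕0⊕0⊕0⊕0⊕0⊕0⊕0⊕0 = 1
s16 (pos 16,17,18,19,20,21,22,23,24,25,26,27,28,29,30,31): 1⊕0⊕1⊕0⊕0⊕1⊕0⊕0⊕0⊕0⊕0⊕0⊕0⊕0⊕0⊕0 = 1
Syndrome s16…s1 = 11011 → error at position 27.
Flip position 27: 0110000111110111010010000000000 → 0110000111110111010010000010000

0110000111110111010010000010000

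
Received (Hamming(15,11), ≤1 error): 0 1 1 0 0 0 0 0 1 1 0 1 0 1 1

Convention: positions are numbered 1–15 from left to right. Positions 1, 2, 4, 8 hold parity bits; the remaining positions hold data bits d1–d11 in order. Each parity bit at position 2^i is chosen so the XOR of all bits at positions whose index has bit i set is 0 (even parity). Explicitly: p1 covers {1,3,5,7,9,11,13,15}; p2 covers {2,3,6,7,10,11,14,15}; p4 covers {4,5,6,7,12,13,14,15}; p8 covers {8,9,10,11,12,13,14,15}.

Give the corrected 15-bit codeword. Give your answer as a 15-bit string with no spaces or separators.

s1 (pos 1,3,5,7,9,11,13,15): 0⊕1⊕0⊕0⊕1⊕0⊕0⊕1 = 1
s2 (pos 2,3,6,7,10,11,14,15): 1⊕1⊕0⊕0⊕1⊕0⊕1⊕1 = 1
s4 (pos 4,5,6,7,12,13,14,15): 0⊕0⊕0⊕0⊕1⊕0⊕1⊕1 = 1
s8 (pos 8,9,10,11,12,13,14,15): 0⊕1⊕1⊕0⊕1⊕0⊕1⊕1 = 1
Syndrome s8…s1 = 1111 → error at position 15.
Flip position 15: 011000001101011 → 011000001101010

011000001101010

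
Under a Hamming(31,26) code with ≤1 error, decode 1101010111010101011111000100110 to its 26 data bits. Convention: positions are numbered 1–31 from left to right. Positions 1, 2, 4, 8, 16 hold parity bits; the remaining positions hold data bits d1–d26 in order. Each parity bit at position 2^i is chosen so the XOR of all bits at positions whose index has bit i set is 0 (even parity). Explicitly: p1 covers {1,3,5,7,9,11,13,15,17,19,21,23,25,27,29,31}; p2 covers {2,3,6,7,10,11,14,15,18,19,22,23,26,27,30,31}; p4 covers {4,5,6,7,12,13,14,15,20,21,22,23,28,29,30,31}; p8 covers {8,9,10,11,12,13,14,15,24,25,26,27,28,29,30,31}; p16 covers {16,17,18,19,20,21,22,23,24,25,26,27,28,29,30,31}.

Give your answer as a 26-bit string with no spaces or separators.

s1 (pos 1,3,5,7,9,11,13,15,17,19,21,23,25,27,29,31): 1⊕0⊕0⊕0⊕1⊕0⊕0⊕0⊕0⊕1⊕1⊕0⊕0⊕0⊕1⊕0 = 1
s2 (pos 2,3,6,7,10,11,14,15,18,19,22,23,26,27,30,31): 1⊕0⊕1⊕0⊕1⊕0⊕1⊕0⊕1⊕1⊕1⊕0⊕1⊕0⊕1⊕0 = 1
s4 (pos 4,5,6,7,12,13,14,15,20,21,22,23,28,29,30,31): 1⊕0⊕1⊕0⊕1⊕0⊕1⊕0⊕1⊕1⊕1⊕0⊕0⊕1⊕1⊕0 = 1
s8 (pos 8,9,10,11,12,13,14,15,24,25,26,27,28,29,30,31): 1⊕1⊕1⊕0⊕1⊕0⊕1⊕0⊕0⊕0⊕1⊕0⊕0⊕1⊕1⊕0 = 0
s16 (pos 16,17,18,19,20,21,22,23,24,25,26,27,28,29,30,31): 1⊕0⊕1⊕1⊕1⊕1⊕1⊕0⊕0⊕0⊕1⊕0⊕0⊕1⊕1⊕0 = 1
Syndrome s16…s1 = 10111 → error at position 23.
Flip position 23: 1101010111010101011111000100110 → 1101010111010101011111100100110
Read data bits from positions 3,5,6,7,9,10,11,12,13,14,15,17,18,19,20,21,22,23,24,25,26,27,28,29,30,31: 00101101010011111100100110

00101101010011111100100110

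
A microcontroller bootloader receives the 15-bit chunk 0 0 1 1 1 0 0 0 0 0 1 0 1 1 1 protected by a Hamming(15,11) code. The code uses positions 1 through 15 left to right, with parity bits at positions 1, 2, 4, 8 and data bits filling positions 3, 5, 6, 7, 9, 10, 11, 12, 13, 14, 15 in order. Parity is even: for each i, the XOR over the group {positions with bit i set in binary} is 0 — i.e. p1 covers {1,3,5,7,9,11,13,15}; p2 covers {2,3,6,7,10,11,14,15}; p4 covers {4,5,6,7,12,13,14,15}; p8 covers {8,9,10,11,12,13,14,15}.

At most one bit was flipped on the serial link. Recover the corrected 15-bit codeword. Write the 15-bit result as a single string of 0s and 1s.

s1 (pos 1,3,5,7,9,11,13,15): 0⊕1⊕1⊕0⊕0⊕1⊕1⊕1 = 1
s2 (pos 2,3,6,7,10,11,14,15): 0⊕1⊕0⊕0⊕0⊕1⊕1⊕1 = 0
s4 (pos 4,5,6,7,12,13,14,15): 1⊕1⊕0⊕0⊕0⊕1⊕1⊕1 = 1
s8 (pos 8,9,10,11,12,13,14,15): 0⊕0⊕0⊕1⊕0⊕1⊕1⊕1 = 0
Syndrome s8…s1 = 0101 → error at position 5.
Flip position 5: 001110000010111 → 001100000010111

001100000010111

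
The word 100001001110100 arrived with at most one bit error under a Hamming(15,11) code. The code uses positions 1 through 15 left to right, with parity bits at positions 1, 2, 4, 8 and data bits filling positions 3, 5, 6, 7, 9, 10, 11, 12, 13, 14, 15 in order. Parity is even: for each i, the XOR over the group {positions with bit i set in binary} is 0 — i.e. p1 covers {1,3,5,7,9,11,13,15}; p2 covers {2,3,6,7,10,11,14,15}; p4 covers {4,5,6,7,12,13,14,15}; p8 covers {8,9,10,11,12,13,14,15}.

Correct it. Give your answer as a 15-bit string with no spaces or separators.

s1 (pos 1,3,5,7,9,11,13,15): 1⊕0⊕0⊕0⊕1⊕1⊕1⊕0 = 0
s2 (pos 2,3,6,7,10,11,14,15): 0⊕0⊕1⊕0⊕1⊕1⊕0⊕0 = 1
s4 (pos 4,5,6,7,12,13,14,15): 0⊕0⊕1⊕0⊕0⊕1⊕0⊕0 = 0
s8 (pos 8,9,10,11,12,13,14,15): 0⊕1⊕1⊕1⊕0⊕1⊕0⊕0 = 0
Syndrome s8…s1 = 0010 → error at position 2.
Flip position 2: 100001001110100 → 110001001110100

110001001110100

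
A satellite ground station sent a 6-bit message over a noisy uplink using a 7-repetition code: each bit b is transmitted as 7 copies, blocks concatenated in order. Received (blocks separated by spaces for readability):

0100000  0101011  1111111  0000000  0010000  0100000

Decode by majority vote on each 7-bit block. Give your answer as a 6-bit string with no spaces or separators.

011000

Block 1 (0100000): 1 one → 0
Block 2 (0101011): 4 ones → 1
Block 3 (1111111): 7 ones → 1
Block 4 (0000000): 0 ones → 0
Block 5 (0010000): 1 one → 0
Block 6 (0100000): 1 one → 0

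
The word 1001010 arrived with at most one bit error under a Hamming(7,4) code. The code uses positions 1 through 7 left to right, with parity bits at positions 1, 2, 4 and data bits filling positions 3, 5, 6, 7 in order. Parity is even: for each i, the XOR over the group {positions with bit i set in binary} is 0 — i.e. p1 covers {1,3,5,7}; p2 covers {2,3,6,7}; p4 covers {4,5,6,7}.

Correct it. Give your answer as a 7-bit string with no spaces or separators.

1011010

s1 (pos 1,3,5,7): 1⊕0⊕0⊕0 = 1
s2 (pos 2,3,6,7): 0⊕0⊕1⊕0 = 1
s4 (pos 4,5,6,7): 1⊕0⊕1⊕0 = 0
Syndrome s4…s1 = 011 → error at position 3.
Flip position 3: 1001010 → 1011010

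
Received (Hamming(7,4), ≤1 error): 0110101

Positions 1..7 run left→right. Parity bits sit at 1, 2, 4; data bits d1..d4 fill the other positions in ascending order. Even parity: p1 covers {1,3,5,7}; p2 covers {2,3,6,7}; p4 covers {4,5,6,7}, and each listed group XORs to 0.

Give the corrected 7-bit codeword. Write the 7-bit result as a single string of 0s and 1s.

s1 (pos 1,3,5,7): 0⊕1⊕1⊕1 = 1
s2 (pos 2,3,6,7): 1⊕1⊕0⊕1 = 1
s4 (pos 4,5,6,7): 0⊕1⊕0⊕1 = 0
Syndrome s4…s1 = 011 → error at position 3.
Flip position 3: 0110101 → 0100101

0100101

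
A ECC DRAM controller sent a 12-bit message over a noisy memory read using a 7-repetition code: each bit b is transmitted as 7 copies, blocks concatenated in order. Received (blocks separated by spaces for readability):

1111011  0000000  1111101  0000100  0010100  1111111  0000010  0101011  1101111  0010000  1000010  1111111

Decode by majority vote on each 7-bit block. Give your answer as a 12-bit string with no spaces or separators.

Block 1 (1111011): 6 ones → 1
Block 2 (0000000): 0 ones → 0
Block 3 (1111101): 6 ones → 1
Block 4 (0000100): 1 one → 0
Block 5 (0010100): 2 ones → 0
Block 6 (1111111): 7 ones → 1
Block 7 (0000010): 1 one → 0
Block 8 (0101011): 4 ones → 1
Block 9 (1101111): 6 ones → 1
Block 10 (0010000): 1 one → 0
Block 11 (1000010): 2 ones → 0
Block 12 (1111111): 7 ones → 1

101001011001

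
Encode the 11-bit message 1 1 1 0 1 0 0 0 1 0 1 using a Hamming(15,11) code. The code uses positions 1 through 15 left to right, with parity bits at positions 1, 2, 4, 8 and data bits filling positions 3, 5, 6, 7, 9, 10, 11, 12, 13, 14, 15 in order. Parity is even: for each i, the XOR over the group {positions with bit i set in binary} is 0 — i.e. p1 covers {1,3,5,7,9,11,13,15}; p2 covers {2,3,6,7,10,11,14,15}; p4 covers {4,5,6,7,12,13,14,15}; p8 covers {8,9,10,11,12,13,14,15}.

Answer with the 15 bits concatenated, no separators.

Place data at non-parity positions: p1 p2 1 p4 1 1 0 p8 1 0 0 0 1 0 1
p1 (pos 1,3,5,7,9,11,13,15): XOR of data positions = 1⊕1⊕0⊕1⊕0⊕1⊕1 = 1
p2 (pos 2,3,6,7,10,11,14,15): XOR of data positions = 1⊕1⊕0⊕0⊕0⊕0⊕1 = 1
p4 (pos 4,5,6,7,12,13,14,15): XOR of data positions = 1⊕1⊕0⊕0⊕1⊕0⊕1 = 0
p8 (pos 8,9,10,11,12,13,14,15): XOR of data positions = 1⊕0⊕0⊕0⊕1⊕0⊕1 = 1
Codeword: 111011011000101

111011011000101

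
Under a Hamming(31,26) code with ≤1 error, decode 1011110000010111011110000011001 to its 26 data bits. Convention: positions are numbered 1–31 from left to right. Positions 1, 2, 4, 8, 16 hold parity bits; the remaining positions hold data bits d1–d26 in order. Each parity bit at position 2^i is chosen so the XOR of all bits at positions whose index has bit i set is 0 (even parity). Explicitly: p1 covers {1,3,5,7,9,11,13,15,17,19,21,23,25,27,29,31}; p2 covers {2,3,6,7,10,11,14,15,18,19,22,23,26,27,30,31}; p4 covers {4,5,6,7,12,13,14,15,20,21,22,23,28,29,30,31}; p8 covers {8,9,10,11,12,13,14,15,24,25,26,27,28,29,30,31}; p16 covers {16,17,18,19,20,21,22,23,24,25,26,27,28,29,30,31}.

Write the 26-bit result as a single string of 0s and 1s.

11100001011011110000011001

s1 (pos 1,3,5,7,9,11,13,15,17,19,21,23,25,27,29,31): 1⊕1⊕1⊕0⊕0⊕0⊕0⊕1⊕0⊕1⊕1⊕0⊕0⊕1⊕0⊕1 = 0
s2 (pos 2,3,6,7,10,11,14,15,18,19,22,23,26,27,30,31): 0⊕1⊕1⊕0⊕0⊕0⊕1⊕1⊕1⊕1⊕0⊕0⊕0⊕1⊕0⊕1 = 0
s4 (pos 4,5,6,7,12,13,14,15,20,21,22,23,28,29,30,31): 1⊕1⊕1⊕0⊕1⊕0⊕1⊕1⊕1⊕1⊕0⊕0⊕1⊕0⊕0⊕1 = 0
s8 (pos 8,9,10,11,12,13,14,15,24,25,26,27,28,29,30,31): 0⊕0⊕0⊕0⊕1⊕0⊕1⊕1⊕0⊕0⊕0⊕1⊕1⊕0⊕0⊕1 = 0
s16 (pos 16,17,18,19,20,21,22,23,24,25,26,27,28,29,30,31): 1⊕0⊕1⊕1⊕1⊕1⊕0⊕0⊕0⊕0⊕0⊕1⊕1⊕0⊕0⊕1 = 0
Syndrome s16…s1 = 00000 → no error.
Read data bits from positions 3,5,6,7,9,10,11,12,13,14,15,17,18,19,20,21,22,23,24,25,26,27,28,29,30,31: 11100001011011110000011001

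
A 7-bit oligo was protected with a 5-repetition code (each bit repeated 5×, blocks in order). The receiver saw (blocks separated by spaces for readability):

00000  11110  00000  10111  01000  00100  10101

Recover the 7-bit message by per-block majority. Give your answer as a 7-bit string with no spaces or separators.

Block 1 (00000): 0 ones → 0
Block 2 (11110): 4 ones → 1
Block 3 (00000): 0 ones → 0
Block 4 (10111): 4 ones → 1
Block 5 (01000): 1 one → 0
Block 6 (00100): 1 one → 0
Block 7 (10101): 3 ones → 1

0101001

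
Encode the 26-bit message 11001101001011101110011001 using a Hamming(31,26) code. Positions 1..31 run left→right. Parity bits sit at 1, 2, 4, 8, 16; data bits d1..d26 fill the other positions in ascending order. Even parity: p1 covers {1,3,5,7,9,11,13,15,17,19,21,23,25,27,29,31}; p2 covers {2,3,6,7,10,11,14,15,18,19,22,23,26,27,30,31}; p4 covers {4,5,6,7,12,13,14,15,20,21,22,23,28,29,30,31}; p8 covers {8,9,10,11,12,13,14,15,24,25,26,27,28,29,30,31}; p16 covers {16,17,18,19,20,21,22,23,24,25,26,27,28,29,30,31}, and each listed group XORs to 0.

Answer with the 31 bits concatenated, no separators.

0110100011010011011101110011001

Place data at non-parity positions: p1 p2 1 p4 1 0 0 p8 1 1 0 1 0 0 1 p16 0 1 1 1 0 1 1 1 0 0 1 1 0 0 1
p1 (pos 1,3,5,7,9,11,13,15,17,19,21,23,25,27,29,31): XOR of data positions = 1⊕1⊕0⊕1⊕0⊕0⊕1⊕0⊕1⊕0⊕1⊕0⊕1⊕0⊕1 = 0
p2 (pos 2,3,6,7,10,11,14,15,18,19,22,23,26,27,30,31): XOR of data positions = 1⊕0⊕0⊕1⊕0⊕0⊕1⊕1⊕1⊕1⊕1⊕0⊕1⊕0⊕1 = 1
p4 (pos 4,5,6,7,12,13,14,15,20,21,22,23,28,29,30,31): XOR of data positions = 1⊕0⊕0⊕1⊕0⊕0⊕1⊕1⊕0⊕1⊕1⊕1⊕0⊕0⊕1 = 0
p8 (pos 8,9,10,11,12,13,14,15,24,25,26,27,28,29,30,31): XOR of data positions = 1⊕1⊕0⊕1⊕0⊕0⊕1⊕1⊕0⊕0⊕1⊕1⊕0⊕0⊕1 = 0
p16 (pos 16,17,18,19,20,21,22,23,24,25,26,27,28,29,30,31): XOR of data positions = 0⊕1⊕1⊕1⊕0⊕1⊕1⊕1⊕0⊕0⊕1⊕1⊕0⊕0⊕1 = 1
Codeword: 0110100011010011011101110011001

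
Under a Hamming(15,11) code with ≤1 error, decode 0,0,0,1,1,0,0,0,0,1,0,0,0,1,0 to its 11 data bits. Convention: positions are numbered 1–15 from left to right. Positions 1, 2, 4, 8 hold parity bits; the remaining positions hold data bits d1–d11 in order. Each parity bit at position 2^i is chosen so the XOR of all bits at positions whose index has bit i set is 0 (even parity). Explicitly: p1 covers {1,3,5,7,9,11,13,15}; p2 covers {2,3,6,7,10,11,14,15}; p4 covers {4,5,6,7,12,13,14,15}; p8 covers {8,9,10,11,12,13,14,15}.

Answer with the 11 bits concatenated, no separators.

00000100010

s1 (pos 1,3,5,7,9,11,13,15): 0⊕0⊕1⊕0⊕0⊕0⊕0⊕0 = 1
s2 (pos 2,3,6,7,10,11,14,15): 0⊕0⊕0⊕0⊕1⊕0⊕1⊕0 = 0
s4 (pos 4,5,6,7,12,13,14,15): 1⊕1⊕0⊕0⊕0⊕0⊕1⊕0 = 1
s8 (pos 8,9,10,11,12,13,14,15): 0⊕0⊕1⊕0⊕0⊕0⊕1⊕0 = 0
Syndrome s8…s1 = 0101 → error at position 5.
Flip position 5: 000110000100010 → 000100000100010
Read data bits from positions 3,5,6,7,9,10,11,12,13,14,15: 00000100010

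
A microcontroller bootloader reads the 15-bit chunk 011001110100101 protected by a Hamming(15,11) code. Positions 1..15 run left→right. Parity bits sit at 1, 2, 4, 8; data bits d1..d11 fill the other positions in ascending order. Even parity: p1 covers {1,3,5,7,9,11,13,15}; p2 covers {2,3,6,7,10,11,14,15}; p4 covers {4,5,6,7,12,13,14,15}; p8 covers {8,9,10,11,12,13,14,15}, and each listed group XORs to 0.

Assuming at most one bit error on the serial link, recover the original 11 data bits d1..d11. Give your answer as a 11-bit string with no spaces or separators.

10110100101

s1 (pos 1,3,5,7,9,11,13,15): 0⊕1⊕0⊕1⊕0⊕0⊕1⊕1 = 0
s2 (pos 2,3,6,7,10,11,14,15): 1⊕1⊕1⊕1⊕1⊕0⊕0⊕1 = 0
s4 (pos 4,5,6,7,12,13,14,15): 0⊕0⊕1⊕1⊕0⊕1⊕0⊕1 = 0
s8 (pos 8,9,10,11,12,13,14,15): 1⊕0⊕1⊕0⊕0⊕1⊕0⊕1 = 0
Syndrome s8…s1 = 0000 → no error.
Read data bits from positions 3,5,6,7,9,10,11,12,13,14,15: 10110100101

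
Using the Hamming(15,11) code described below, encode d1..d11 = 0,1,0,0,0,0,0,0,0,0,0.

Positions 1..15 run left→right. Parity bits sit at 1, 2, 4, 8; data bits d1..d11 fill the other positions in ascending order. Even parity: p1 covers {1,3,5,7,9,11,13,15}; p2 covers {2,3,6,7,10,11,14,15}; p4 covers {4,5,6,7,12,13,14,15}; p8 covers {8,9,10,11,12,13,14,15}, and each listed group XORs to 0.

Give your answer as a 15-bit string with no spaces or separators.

100110000000000

Place data at non-parity positions: p1 p2 0 p4 1 0 0 p8 0 0 0 0 0 0 0
p1 (pos 1,3,5,7,9,11,13,15): XOR of data positions = 0⊕1⊕0⊕0⊕0⊕0⊕0 = 1
p2 (pos 2,3,6,7,10,11,14,15): XOR of data positions = 0⊕0⊕0⊕0⊕0⊕0⊕0 = 0
p4 (pos 4,5,6,7,12,13,14,15): XOR of data positions = 1⊕0⊕0⊕0⊕0⊕0⊕0 = 1
p8 (pos 8,9,10,11,12,13,14,15): XOR of data positions = 0⊕0⊕0⊕0⊕0⊕0⊕0 = 0
Codeword: 100110000000000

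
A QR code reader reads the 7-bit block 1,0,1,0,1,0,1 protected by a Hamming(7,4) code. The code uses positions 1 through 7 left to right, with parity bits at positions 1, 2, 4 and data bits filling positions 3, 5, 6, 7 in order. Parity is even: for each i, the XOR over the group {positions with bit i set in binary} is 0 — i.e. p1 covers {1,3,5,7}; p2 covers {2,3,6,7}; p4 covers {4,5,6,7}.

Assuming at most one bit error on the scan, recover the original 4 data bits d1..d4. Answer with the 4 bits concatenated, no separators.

1101

s1 (pos 1,3,5,7): 1⊕1⊕1⊕1 = 0
s2 (pos 2,3,6,7): 0⊕1⊕0⊕1 = 0
s4 (pos 4,5,6,7): 0⊕1⊕0⊕1 = 0
Syndrome s4…s1 = 000 → no error.
Read data bits from positions 3,5,6,7: 1101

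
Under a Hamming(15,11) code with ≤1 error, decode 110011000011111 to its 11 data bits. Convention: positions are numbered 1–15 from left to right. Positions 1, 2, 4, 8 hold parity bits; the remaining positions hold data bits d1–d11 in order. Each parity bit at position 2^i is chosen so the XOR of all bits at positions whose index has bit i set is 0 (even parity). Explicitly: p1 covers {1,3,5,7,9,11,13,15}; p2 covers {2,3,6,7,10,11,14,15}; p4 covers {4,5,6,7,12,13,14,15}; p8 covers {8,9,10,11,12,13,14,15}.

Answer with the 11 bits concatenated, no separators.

01100001111

s1 (pos 1,3,5,7,9,11,13,15): 1⊕0⊕1⊕0⊕0⊕1⊕1⊕1 = 1
s2 (pos 2,3,6,7,10,11,14,15): 1⊕0⊕1⊕0⊕0⊕1⊕1⊕1 = 1
s4 (pos 4,5,6,7,12,13,14,15): 0⊕1⊕1⊕0⊕1⊕1⊕1⊕1 = 0
s8 (pos 8,9,10,11,12,13,14,15): 0⊕0⊕0⊕1⊕1⊕1⊕1⊕1 = 1
Syndrome s8…s1 = 1011 → error at position 11.
Flip position 11: 110011000011111 → 110011000001111
Read data bits from positions 3,5,6,7,9,10,11,12,13,14,15: 01100001111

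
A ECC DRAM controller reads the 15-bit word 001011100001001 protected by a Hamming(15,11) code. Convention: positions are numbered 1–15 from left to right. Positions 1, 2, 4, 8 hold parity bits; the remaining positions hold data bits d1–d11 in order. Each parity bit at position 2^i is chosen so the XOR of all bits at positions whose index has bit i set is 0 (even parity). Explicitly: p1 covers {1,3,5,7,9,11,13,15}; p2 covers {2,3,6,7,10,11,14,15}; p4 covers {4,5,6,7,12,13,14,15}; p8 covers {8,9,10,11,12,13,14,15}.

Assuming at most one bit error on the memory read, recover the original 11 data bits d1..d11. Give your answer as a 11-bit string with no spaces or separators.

11110001001

s1 (pos 1,3,5,7,9,11,13,15): 0⊕1⊕1⊕1⊕0⊕0⊕0⊕1 = 0
s2 (pos 2,3,6,7,10,11,14,15): 0⊕1⊕1⊕1⊕0⊕0⊕0⊕1 = 0
s4 (pos 4,5,6,7,12,13,14,15): 0⊕1⊕1⊕1⊕1⊕0⊕0⊕1 = 1
s8 (pos 8,9,10,11,12,13,14,15): 0⊕0⊕0⊕0⊕1⊕0⊕0⊕1 = 0
Syndrome s8…s1 = 0100 → error at position 4.
Flip position 4: 001011100001001 → 001111100001001
Read data bits from positions 3,5,6,7,9,10,11,12,13,14,15: 11110001001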